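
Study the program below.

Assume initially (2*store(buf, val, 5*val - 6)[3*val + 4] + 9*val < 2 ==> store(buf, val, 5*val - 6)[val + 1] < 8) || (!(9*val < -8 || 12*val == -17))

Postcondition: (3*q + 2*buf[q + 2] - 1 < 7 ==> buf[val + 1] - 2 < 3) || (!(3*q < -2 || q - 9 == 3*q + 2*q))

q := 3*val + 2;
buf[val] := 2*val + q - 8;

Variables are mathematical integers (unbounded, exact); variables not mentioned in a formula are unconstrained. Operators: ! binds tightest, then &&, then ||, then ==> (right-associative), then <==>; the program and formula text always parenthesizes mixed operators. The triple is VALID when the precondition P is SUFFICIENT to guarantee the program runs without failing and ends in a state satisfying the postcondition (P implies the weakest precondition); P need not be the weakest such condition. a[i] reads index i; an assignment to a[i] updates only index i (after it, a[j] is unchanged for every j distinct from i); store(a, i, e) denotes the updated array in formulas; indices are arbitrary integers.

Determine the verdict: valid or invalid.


Working backward. After the program, the postcondition (3*q + 2*buf[q + 2] - 1 < 7 ==> buf[val + 1] - 2 < 3) || (!(3*q < -2 || q - 9 == 3*q + 2*q)) must hold; in canonical form it is (2*buf[q + 2] + 3*q < 8 ==> buf[val + 1] < 5) || (!(3*q < -2 || 4*q == -9)).
Before buf[val] := 2*val + q - 8: (2*store(buf, val, q + 2*val - 8)[q + 2] + 3*q < 8 ==> store(buf, val, q + 2*val - 8)[val + 1] < 5) || (!(3*q < -2 || 4*q == -9))
Before q := 3*val + 2: (2*store(buf, val, 5*val - 6)[3*val + 4] + 9*val < 2 ==> store(buf, val, 5*val - 6)[val + 1] < 5) || (!(9*val < -8 || 12*val == -17))
The weakest precondition is (2*store(buf, val, 5*val - 6)[3*val + 4] + 9*val < 2 ==> store(buf, val, 5*val - 6)[val + 1] < 5) || (!(9*val < -8 || 12*val == -17)).
Check whether (2*store(buf, val, 5*val - 6)[3*val + 4] + 9*val < 2 ==> store(buf, val, 5*val - 6)[val + 1] < 8) || (!(9*val < -8 || 12*val == -17)) implies it.
Countermodel: at the initial state buf = {[-1] = 2, [0] = 5, [1] = -15215, elsewhere 2}, val = -1, the precondition holds but the weakest precondition fails.
Answer: invalid


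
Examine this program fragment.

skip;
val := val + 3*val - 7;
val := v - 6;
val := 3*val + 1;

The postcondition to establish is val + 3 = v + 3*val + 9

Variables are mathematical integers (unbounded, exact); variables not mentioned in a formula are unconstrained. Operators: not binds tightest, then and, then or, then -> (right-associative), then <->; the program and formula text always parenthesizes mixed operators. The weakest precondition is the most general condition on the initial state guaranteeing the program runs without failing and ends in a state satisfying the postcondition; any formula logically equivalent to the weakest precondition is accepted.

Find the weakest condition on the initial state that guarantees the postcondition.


Working backward. After the program, the postcondition val + 3 = v + 3*val + 9 must hold; in canonical form it is v + 2*val = -6.
Before val := 3*val + 1: v + 6*val = -8
Before val := v - 6: 7*v = 28
Before val := val + 3*val - 7: 7*v = 28
Before skip: 7*v = 28
Answer: WP = 7*v = 28


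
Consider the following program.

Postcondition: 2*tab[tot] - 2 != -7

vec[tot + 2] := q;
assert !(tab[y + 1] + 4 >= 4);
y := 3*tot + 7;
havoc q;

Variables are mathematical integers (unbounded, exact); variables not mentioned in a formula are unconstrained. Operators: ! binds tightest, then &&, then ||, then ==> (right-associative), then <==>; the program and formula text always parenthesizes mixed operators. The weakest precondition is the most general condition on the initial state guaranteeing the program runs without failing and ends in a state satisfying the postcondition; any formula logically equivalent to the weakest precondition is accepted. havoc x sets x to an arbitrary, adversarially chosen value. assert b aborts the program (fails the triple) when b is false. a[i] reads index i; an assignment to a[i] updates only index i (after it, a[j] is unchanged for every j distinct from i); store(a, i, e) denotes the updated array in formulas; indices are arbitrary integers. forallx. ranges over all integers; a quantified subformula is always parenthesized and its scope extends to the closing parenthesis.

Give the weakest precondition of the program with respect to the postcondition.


Working backward. After the program, the postcondition 2*tab[tot] - 2 != -7 must hold; in canonical form it is 2*tab[tot] != -5.
Before havoc q: 2*tab[tot] != -5
Before y := 3*tot + 7: 2*tab[tot] != -5
Before assert !(tab[y + 1] + 4 >= 4): (!(tab[y + 1] >= 0)) && 2*tab[tot] != -5
Before vec[tot + 2] := q: (!(tab[y + 1] >= 0)) && 2*tab[tot] != -5
Answer: WP = (!(tab[y + 1] >= 0)) && 2*tab[tot] != -5


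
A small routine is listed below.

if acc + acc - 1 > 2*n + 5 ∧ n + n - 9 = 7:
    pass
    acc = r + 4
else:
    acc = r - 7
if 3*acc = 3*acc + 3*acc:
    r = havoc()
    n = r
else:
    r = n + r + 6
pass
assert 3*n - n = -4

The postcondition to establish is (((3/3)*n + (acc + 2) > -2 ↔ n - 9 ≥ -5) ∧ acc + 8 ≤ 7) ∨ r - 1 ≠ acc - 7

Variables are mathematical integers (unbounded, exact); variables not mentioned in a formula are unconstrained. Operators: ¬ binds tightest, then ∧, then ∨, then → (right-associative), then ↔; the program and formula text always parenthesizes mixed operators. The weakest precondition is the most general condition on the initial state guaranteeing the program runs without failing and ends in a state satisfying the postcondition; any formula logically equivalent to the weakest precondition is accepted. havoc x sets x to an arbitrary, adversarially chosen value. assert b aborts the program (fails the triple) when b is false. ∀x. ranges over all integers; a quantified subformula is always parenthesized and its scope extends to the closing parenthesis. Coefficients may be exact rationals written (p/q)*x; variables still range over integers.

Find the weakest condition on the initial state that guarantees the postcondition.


Working backward. After the program, the postcondition (((3/3)*n + (acc + 2) > -2 ↔ n - 9 ≥ -5) ∧ acc + 8 ≤ 7) ∨ r - 1 ≠ acc - 7 must hold; in canonical form it is ((acc + n > -4 ↔ n ≥ 4) ∧ acc ≤ -1) ∨ r ≠ acc - 6.
Before assert 3*n - n = -4: 2*n = -4 ∧ (((acc + n > -4 ↔ n ≥ 4) ∧ acc ≤ -1) ∨ r ≠ acc - 6)
Before skip: 2*n = -4 ∧ (((acc + n > -4 ↔ n ≥ 4) ∧ acc ≤ -1) ∨ r ≠ acc - 6)
Then branch requires ∀r_1. (2*r_1 = -4 ∧ (((acc + r_1 > -4 ↔ r_1 ≥ 4) ∧ acc ≤ -1) ∨ r_1 ≠ acc - 6)); else branch requires 2*n = -4 ∧ (((acc + n > -4 ↔ n ≥ 4) ∧ acc ≤ -1) ∨ n + r ≠ acc - 12).
Before the if: (3*acc = 0 → (∀r_1. (2*r_1 = -4 ∧ (((acc + r_1 > -4 ↔ r_1 ≥ 4) ∧ acc ≤ -1) ∨ r_1 ≠ acc - 6)))) ∧ ((¬(3*acc = 0)) → (2*n = -4 ∧ (((acc + n > -4 ↔ n ≥ 4) ∧ acc ≤ -1) ∨ n + r ≠ acc - 12)))
Then branch requires (3*r = -12 → (∀r_1. (2*r_1 = -4 ∧ (((r + r_1 > -8 ↔ r_1 ≥ 4) ∧ r ≤ -5) ∨ r_1 ≠ r - 2)))) ∧ ((¬(3*r = -12)) → (2*n = -4 ∧ (((n + r > -8 ↔ n ≥ 4) ∧ r ≤ -5) ∨ n ≠ -8))); else branch requires (3*r = 21 → (∀r_1. (2*r_1 = -4 ∧ (((r + r_1 > 3 ↔ r_1 ≥ 4) ∧ r ≤ 6) ∨ r_1 ≠ r - 13)))) ∧ ((¬(3*r = 21)) → (2*n = -4 ∧ (((n + r > 3 ↔ n ≥ 4) ∧ r ≤ 6) ∨ n ≠ -19))).
Before the if: ((2*acc > 2*n + 6 ∧ 2*n = 16) → ((3*r = -12 → (∀r_1. (2*r_1 = -4 ∧ (((r + r_1 > -8 ↔ r_1 ≥ 4) ∧ r ≤ -5) ∨ r_1 ≠ r - 2)))) ∧ ((¬(3*r = -12)) → (2*n = -4 ∧ (((n + r > -8 ↔ n ≥ 4) ∧ r ≤ -5) ∨ n ≠ -8))))) ∧ ((¬(2*acc > 2*n + 6 ∧ 2*n = 16)) → ((3*r = 21 → (∀r_1. (2*r_1 = -4 ∧ (((r + r_1 > 3 ↔ r_1 ≥ 4) ∧ r ≤ 6) ∨ r_1 ≠ r - 13)))) ∧ ((¬(3*r = 21)) → (2*n = -4 ∧ (((n + r > 3 ↔ n ≥ 4) ∧ r ≤ 6) ∨ n ≠ -19)))))
Answer: WP = ((2*acc > 2*n + 6 ∧ 2*n = 16) → ((3*r = -12 → (∀r_1. (2*r_1 = -4 ∧ (((r + r_1 > -8 ↔ r_1 ≥ 4) ∧ r ≤ -5) ∨ r_1 ≠ r - 2)))) ∧ ((¬(3*r = -12)) → (2*n = -4 ∧ (((n + r > -8 ↔ n ≥ 4) ∧ r ≤ -5) ∨ n ≠ -8))))) ∧ ((¬(2*acc > 2*n + 6 ∧ 2*n = 16)) → ((3*r = 21 → (∀r_1. (2*r_1 = -4 ∧ (((r + r_1 > 3 ↔ r_1 ≥ 4) ∧ r ≤ 6) ∨ r_1 ≠ r - 13)))) ∧ ((¬(3*r = 21)) → (2*n = -4 ∧ (((n + r > 3 ↔ n ≥ 4) ∧ r ≤ 6) ∨ n ≠ -19)))))


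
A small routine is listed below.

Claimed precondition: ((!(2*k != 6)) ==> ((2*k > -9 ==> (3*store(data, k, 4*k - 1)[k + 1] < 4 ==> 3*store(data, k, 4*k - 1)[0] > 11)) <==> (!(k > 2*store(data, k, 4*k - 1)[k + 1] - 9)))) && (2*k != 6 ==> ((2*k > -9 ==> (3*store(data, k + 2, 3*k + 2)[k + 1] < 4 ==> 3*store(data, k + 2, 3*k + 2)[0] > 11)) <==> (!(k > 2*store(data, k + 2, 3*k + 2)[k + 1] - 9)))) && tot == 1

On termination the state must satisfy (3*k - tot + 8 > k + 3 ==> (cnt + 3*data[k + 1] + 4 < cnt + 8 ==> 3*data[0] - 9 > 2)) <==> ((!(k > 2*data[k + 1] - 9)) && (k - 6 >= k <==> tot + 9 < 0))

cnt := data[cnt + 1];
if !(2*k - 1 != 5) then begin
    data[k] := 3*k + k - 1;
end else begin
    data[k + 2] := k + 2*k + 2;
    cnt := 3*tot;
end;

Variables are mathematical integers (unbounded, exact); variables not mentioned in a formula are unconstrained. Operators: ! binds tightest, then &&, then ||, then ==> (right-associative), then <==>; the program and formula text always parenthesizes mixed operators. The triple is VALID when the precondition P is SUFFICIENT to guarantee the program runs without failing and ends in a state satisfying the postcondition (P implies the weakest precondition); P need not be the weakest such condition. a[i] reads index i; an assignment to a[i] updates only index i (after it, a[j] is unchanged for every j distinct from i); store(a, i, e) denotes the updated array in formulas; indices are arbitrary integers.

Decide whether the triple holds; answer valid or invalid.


Working backward. After the program, the postcondition (3*k - tot + 8 > k + 3 ==> (cnt + 3*data[k + 1] + 4 < cnt + 8 ==> 3*data[0] - 9 > 2)) <==> ((!(k > 2*data[k + 1] - 9)) && (k - 6 >= k <==> tot + 9 < 0)) must hold; in canonical form it is (2*k > tot - 5 ==> (3*data[k + 1] < 4 ==> 3*data[0] > 11)) <==> ((!(k > 2*data[k + 1] - 9)) && (!(tot < -9))).
Then branch requires (2*k > tot - 5 ==> (3*store(data, k, 4*k - 1)[k + 1] < 4 ==> 3*store(data, k, 4*k - 1)[0] > 11)) <==> ((!(k > 2*store(data, k, 4*k - 1)[k + 1] - 9)) && (!(tot < -9))); else branch requires (2*k > tot - 5 ==> (3*store(data, k + 2, 3*k + 2)[k + 1] < 4 ==> 3*store(data, k + 2, 3*k + 2)[0] > 11)) <==> ((!(k > 2*store(data, k + 2, 3*k + 2)[k + 1] - 9)) && (!(tot < -9))).
Before the if: ((!(2*k != 6)) ==> ((2*k > tot - 5 ==> (3*store(data, k, 4*k - 1)[k + 1] < 4 ==> 3*store(data, k, 4*k - 1)[0] > 11)) <==> ((!(k > 2*store(data, k, 4*k - 1)[k + 1] - 9)) && (!(tot < -9))))) && (2*k != 6 ==> ((2*k > tot - 5 ==> (3*store(data, k + 2, 3*k + 2)[k + 1] < 4 ==> 3*store(data, k + 2, 3*k + 2)[0] > 11)) <==> ((!(k > 2*store(data, k + 2, 3*k + 2)[k + 1] - 9)) && (!(tot < -9)))))
Before cnt := data[cnt + 1]: ((!(2*k != 6)) ==> ((2*k > tot - 5 ==> (3*store(data, k, 4*k - 1)[k + 1] < 4 ==> 3*store(data, k, 4*k - 1)[0] > 11)) <==> ((!(k > 2*store(data, k, 4*k - 1)[k + 1] - 9)) && (!(tot < -9))))) && (2*k != 6 ==> ((2*k > tot - 5 ==> (3*store(data, k + 2, 3*k + 2)[k + 1] < 4 ==> 3*store(data, k + 2, 3*k + 2)[0] > 11)) <==> ((!(k > 2*store(data, k + 2, 3*k + 2)[k + 1] - 9)) && (!(tot < -9)))))
The weakest precondition is ((!(2*k != 6)) ==> ((2*k > tot - 5 ==> (3*store(data, k, 4*k - 1)[k + 1] < 4 ==> 3*store(data, k, 4*k - 1)[0] > 11)) <==> ((!(k > 2*store(data, k, 4*k - 1)[k + 1] - 9)) && (!(tot < -9))))) && (2*k != 6 ==> ((2*k > tot - 5 ==> (3*store(data, k + 2, 3*k + 2)[k + 1] < 4 ==> 3*store(data, k + 2, 3*k + 2)[0] > 11)) <==> ((!(k > 2*store(data, k + 2, 3*k + 2)[k + 1] - 9)) && (!(tot < -9))))).
Check whether ((!(2*k != 6)) ==> ((2*k > -9 ==> (3*store(data, k, 4*k - 1)[k + 1] < 4 ==> 3*store(data, k, 4*k - 1)[0] > 11)) <==> (!(k > 2*store(data, k, 4*k - 1)[k + 1] - 9)))) && (2*k != 6 ==> ((2*k > -9 ==> (3*store(data, k + 2, 3*k + 2)[k + 1] < 4 ==> 3*store(data, k + 2, 3*k + 2)[0] > 11)) <==> (!(k > 2*store(data, k + 2, 3*k + 2)[k + 1] - 9)))) && tot == 1 implies it.
Countermodel: at the initial state data = {[-2] = 5, [-1] = -30152, [0] = 5, elsewhere 5}, k = -2, tot = 1, the precondition holds but the weakest precondition fails.
Answer: invalid


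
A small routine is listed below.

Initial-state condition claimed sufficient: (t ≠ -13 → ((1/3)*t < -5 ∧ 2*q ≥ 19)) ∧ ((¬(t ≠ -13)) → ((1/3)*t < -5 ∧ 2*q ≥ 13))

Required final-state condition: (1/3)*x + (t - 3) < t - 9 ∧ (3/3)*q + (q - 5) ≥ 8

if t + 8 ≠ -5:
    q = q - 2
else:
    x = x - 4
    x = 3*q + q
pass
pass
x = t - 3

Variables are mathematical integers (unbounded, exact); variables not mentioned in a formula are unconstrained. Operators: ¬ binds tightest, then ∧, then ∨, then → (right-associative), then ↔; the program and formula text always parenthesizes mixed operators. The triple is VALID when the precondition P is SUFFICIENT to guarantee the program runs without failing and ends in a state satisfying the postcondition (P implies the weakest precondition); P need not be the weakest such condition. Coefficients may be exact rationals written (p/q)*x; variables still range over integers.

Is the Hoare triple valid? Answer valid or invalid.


Working backward. After the program, the postcondition (1/3)*x + (t - 3) < t - 9 ∧ (3/3)*q + (q - 5) ≥ 8 must hold; in canonical form it is (1/3)*x < -6 ∧ 2*q ≥ 13.
Before x := t - 3: (1/3)*t < -5 ∧ 2*q ≥ 13
Before skip: (1/3)*t < -5 ∧ 2*q ≥ 13
Before skip: (1/3)*t < -5 ∧ 2*q ≥ 13
Then branch requires (1/3)*t < -5 ∧ 2*q ≥ 17; else branch requires (1/3)*t < -5 ∧ 2*q ≥ 13.
Before the if: (t ≠ -13 → ((1/3)*t < -5 ∧ 2*q ≥ 17)) ∧ ((¬(t ≠ -13)) → ((1/3)*t < -5 ∧ 2*q ≥ 13))
The weakest precondition is (t ≠ -13 → ((1/3)*t < -5 ∧ 2*q ≥ 17)) ∧ ((¬(t ≠ -13)) → ((1/3)*t < -5 ∧ 2*q ≥ 13)).
Check whether (t ≠ -13 → ((1/3)*t < -5 ∧ 2*q ≥ 19)) ∧ ((¬(t ≠ -13)) → ((1/3)*t < -5 ∧ 2*q ≥ 13)) implies it.
Every state satisfying the precondition satisfies the weakest precondition: the implication holds.
Answer: valid


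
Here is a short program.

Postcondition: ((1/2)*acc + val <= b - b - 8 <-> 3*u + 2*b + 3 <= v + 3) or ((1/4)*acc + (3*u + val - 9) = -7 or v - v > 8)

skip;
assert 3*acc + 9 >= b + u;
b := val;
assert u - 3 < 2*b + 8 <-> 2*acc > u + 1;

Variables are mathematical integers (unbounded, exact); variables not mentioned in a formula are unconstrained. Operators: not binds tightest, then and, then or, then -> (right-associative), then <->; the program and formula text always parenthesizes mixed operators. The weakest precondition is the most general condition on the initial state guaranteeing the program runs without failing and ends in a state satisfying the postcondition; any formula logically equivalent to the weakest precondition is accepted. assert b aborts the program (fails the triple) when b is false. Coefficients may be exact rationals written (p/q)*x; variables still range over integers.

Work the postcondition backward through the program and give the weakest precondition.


Working backward. After the program, the postcondition ((1/2)*acc + val <= b - b - 8 <-> 3*u + 2*b + 3 <= v + 3) or ((1/4)*acc + (3*u + val - 9) = -7 or v - v > 8) must hold; in canonical form it is ((1/2)*acc + val <= -8 <-> 2*b + 3*u <= v) or (1/4)*acc + 3*u + val = 2.
Before assert u - 3 < 2*b + 8 <-> 2*acc > u + 1: (u < 2*b + 11 <-> 2*acc > u + 1) and (((1/2)*acc + val <= -8 <-> 2*b + 3*u <= v) or (1/4)*acc + 3*u + val = 2)
Before b := val: (u < 2*val + 11 <-> 2*acc > u + 1) and (((1/2)*acc + val <= -8 <-> 3*u + 2*val <= v) or (1/4)*acc + 3*u + val = 2)
Before assert 3*acc + 9 >= b + u: 3*acc >= b + u - 9 and (u < 2*val + 11 <-> 2*acc > u + 1) and (((1/2)*acc + val <= -8 <-> 3*u + 2*val <= v) or (1/4)*acc + 3*u + val = 2)
Before skip: 3*acc >= b + u - 9 and (u < 2*val + 11 <-> 2*acc > u + 1) and (((1/2)*acc + val <= -8 <-> 3*u + 2*val <= v) or (1/4)*acc + 3*u + val = 2)
Answer: WP = 3*acc >= b + u - 9 and (u < 2*val + 11 <-> 2*acc > u + 1) and (((1/2)*acc + val <= -8 <-> 3*u + 2*val <= v) or (1/4)*acc + 3*u + val = 2)


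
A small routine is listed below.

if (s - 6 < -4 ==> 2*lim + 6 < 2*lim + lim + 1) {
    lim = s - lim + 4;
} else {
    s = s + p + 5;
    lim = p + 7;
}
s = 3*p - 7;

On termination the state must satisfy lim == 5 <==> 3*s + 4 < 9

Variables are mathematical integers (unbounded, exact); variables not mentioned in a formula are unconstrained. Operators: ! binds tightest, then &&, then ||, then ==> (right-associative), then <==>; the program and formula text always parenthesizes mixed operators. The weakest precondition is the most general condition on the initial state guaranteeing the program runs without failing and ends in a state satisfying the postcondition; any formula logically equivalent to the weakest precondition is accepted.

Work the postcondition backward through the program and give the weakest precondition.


Working backward. After the program, the postcondition lim == 5 <==> 3*s + 4 < 9 must hold; in canonical form it is lim == 5 <==> 3*s < 5.
Before s := 3*p - 7: lim == 5 <==> 9*p < 26
Then branch requires s == lim + 1 <==> 9*p < 26; else branch requires p == -2 <==> 9*p < 26.
Before the if: ((s < 2 ==> lim > 5) ==> (s == lim + 1 <==> 9*p < 26)) && ((!(s < 2 ==> lim > 5)) ==> (p == -2 <==> 9*p < 26))
Answer: WP = ((s < 2 ==> lim > 5) ==> (s == lim + 1 <==> 9*p < 26)) && ((!(s < 2 ==> lim > 5)) ==> (p == -2 <==> 9*p < 26))


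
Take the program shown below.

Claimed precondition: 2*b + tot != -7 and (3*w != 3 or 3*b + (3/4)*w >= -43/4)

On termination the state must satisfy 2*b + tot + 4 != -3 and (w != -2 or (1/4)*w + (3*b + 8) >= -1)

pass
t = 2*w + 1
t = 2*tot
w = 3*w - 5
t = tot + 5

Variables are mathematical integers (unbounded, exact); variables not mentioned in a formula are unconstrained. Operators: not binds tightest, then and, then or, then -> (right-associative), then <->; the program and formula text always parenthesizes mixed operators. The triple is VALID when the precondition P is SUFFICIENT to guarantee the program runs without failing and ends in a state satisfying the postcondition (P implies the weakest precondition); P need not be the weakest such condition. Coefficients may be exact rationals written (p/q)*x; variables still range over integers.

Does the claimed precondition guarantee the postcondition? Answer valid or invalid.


Working backward. After the program, the postcondition 2*b + tot + 4 != -3 and (w != -2 or (1/4)*w + (3*b + 8) >= -1) must hold; in canonical form it is 2*b + tot != -7 and (w != -2 or 3*b + (1/4)*w >= -9).
Before t := tot + 5: 2*b + tot != -7 and (w != -2 or 3*b + (1/4)*w >= -9)
Before w := 3*w - 5: 2*b + tot != -7 and (3*w != 3 or 3*b + (3/4)*w >= -31/4)
Before t := 2*tot: 2*b + tot != -7 and (3*w != 3 or 3*b + (3/4)*w >= -31/4)
Before t := 2*w + 1: 2*b + tot != -7 and (3*w != 3 or 3*b + (3/4)*w >= -31/4)
Before skip: 2*b + tot != -7 and (3*w != 3 or 3*b + (3/4)*w >= -31/4)
The weakest precondition is 2*b + tot != -7 and (3*w != 3 or 3*b + (3/4)*w >= -31/4).
Check whether 2*b + tot != -7 and (3*w != 3 or 3*b + (3/4)*w >= -43/4) implies it.
Countermodel: at the initial state b = -3, tot = 0, w = 1, the precondition holds but the weakest precondition fails.
Answer: invalid


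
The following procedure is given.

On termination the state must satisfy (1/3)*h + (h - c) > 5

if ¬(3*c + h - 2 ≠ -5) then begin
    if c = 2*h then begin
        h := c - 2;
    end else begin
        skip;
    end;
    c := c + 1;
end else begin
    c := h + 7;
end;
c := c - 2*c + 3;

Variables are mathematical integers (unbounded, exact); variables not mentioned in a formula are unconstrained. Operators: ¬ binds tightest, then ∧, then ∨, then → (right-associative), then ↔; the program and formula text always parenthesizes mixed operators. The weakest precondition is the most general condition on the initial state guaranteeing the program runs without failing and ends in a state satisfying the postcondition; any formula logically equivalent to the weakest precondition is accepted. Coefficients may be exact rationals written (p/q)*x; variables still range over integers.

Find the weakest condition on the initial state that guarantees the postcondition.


Working backward. After the program, the postcondition (1/3)*h + (h - c) > 5 must hold; in canonical form it is (4/3)*h > c + 5.
Before c := c - 2*c + 3: c + (4/3)*h > 8
Then branch requires (c = 2*h → (7/3)*c > 29/3) ∧ ((¬(c = 2*h)) → c + (4/3)*h > 7); else branch requires (7/3)*h > 1.
Before the if: ((¬(3*c + h ≠ -3)) → ((c = 2*h → (7/3)*c > 29/3) ∧ ((¬(c = 2*h)) → c + (4/3)*h > 7))) ∧ (3*c + h ≠ -3 → (7/3)*h > 1)
Answer: WP = ((¬(3*c + h ≠ -3)) → ((c = 2*h → (7/3)*c > 29/3) ∧ ((¬(c = 2*h)) → c + (4/3)*h > 7))) ∧ (3*c + h ≠ -3 → (7/3)*h > 1)


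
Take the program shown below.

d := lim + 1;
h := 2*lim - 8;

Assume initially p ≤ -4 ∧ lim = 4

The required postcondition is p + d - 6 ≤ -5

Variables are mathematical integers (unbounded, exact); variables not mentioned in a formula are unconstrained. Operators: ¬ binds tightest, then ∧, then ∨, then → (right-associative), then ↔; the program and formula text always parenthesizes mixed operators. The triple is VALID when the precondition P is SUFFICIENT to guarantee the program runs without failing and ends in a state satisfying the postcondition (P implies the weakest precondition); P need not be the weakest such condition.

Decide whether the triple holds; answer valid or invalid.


Working backward. After the program, the postcondition p + d - 6 ≤ -5 must hold; in canonical form it is d + p ≤ 1.
Before h := 2*lim - 8: d + p ≤ 1
Before d := lim + 1: lim + p ≤ 0
The weakest precondition is lim + p ≤ 0.
Check whether p ≤ -4 ∧ lim = 4 implies it.
Every state satisfying the precondition satisfies the weakest precondition: the implication holds.
Answer: valid


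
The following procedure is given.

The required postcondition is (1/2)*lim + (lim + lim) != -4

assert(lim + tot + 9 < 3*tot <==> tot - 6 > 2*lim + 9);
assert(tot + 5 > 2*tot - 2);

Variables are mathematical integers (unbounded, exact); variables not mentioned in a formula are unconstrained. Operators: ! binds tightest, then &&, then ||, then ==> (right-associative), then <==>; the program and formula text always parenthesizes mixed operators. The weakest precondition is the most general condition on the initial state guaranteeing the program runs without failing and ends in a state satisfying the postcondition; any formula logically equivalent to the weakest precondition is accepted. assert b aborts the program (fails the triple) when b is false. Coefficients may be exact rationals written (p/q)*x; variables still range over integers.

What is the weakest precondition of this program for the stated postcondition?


Working backward. After the program, the postcondition (1/2)*lim + (lim + lim) != -4 must hold; in canonical form it is (5/2)*lim != -4.
Before assert tot + 5 > 2*tot - 2: tot < 7 && (5/2)*lim != -4
Before assert lim + tot + 9 < 3*tot <==> tot - 6 > 2*lim + 9: (lim < 2*tot - 9 <==> tot > 2*lim + 15) && tot < 7 && (5/2)*lim != -4
Answer: WP = (lim < 2*tot - 9 <==> tot > 2*lim + 15) && tot < 7 && (5/2)*lim != -4


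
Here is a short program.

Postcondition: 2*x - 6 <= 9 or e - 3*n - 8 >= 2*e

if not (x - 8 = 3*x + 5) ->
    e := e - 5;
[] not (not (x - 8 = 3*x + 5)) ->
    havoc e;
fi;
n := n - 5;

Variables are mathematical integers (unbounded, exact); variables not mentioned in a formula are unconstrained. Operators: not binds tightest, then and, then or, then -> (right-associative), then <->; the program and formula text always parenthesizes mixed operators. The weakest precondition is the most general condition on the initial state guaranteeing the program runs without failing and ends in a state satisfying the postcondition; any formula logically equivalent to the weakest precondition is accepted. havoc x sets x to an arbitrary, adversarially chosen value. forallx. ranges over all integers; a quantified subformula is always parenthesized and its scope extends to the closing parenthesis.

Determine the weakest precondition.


Working backward. After the program, the postcondition 2*x - 6 <= 9 or e - 3*n - 8 >= 2*e must hold; in canonical form it is 2*x <= 15 or e + 3*n <= -8.
Before n := n - 5: 2*x <= 15 or e + 3*n <= 7
Then branch requires 2*x <= 15 or e + 3*n <= 12; else branch requires forall e_1. (2*x <= 15 or e_1 + 3*n <= 7).
Before the if: ((not (2*x = -13)) -> (2*x <= 15 or e + 3*n <= 12)) and (2*x = -13 -> (forall e_1. (2*x <= 15 or e_1 + 3*n <= 7)))
Answer: WP = ((not (2*x = -13)) -> (2*x <= 15 or e + 3*n <= 12)) and (2*x = -13 -> (forall e_1. (2*x <= 15 or e_1 + 3*n <= 7)))


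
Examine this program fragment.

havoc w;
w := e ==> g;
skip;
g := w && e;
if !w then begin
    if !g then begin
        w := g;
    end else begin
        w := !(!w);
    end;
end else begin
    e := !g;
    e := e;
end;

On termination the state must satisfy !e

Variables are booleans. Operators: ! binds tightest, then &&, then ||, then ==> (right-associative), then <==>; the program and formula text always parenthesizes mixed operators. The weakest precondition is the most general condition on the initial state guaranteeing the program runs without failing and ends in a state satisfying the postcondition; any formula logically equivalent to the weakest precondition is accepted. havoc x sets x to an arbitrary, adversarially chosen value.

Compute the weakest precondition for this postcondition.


Working backward. After the program, !e must hold.
Then branch requires ((!g) ==> (!e)) && (g ==> (!e)); else branch requires g.
Before the if: ((!w) ==> (((!g) ==> (!e)) && (g ==> (!e)))) && (w ==> g)
Before g := w && e: ((!w) ==> (((!(w && e)) ==> (!e)) && ((w && e) ==> (!e)))) && (w ==> (w && e))
Before skip: ((!w) ==> (((!(w && e)) ==> (!e)) && ((w && e) ==> (!e)))) && (w ==> (w && e))
Before w := e ==> g: ((!(e ==> g)) ==> (((!((e ==> g) && e)) ==> (!e)) && (((e ==> g) && e) ==> (!e)))) && ((e ==> g) ==> ((e ==> g) && e))
Before havoc w: ((!(e ==> g)) ==> (((!((e ==> g) && e)) ==> (!e)) && (((e ==> g) && e) ==> (!e)))) && ((e ==> g) ==> ((e ==> g) && e))
Answer: WP = ((!(e ==> g)) ==> (((!((e ==> g) && e)) ==> (!e)) && (((e ==> g) && e) ==> (!e)))) && ((e ==> g) ==> ((e ==> g) && e))


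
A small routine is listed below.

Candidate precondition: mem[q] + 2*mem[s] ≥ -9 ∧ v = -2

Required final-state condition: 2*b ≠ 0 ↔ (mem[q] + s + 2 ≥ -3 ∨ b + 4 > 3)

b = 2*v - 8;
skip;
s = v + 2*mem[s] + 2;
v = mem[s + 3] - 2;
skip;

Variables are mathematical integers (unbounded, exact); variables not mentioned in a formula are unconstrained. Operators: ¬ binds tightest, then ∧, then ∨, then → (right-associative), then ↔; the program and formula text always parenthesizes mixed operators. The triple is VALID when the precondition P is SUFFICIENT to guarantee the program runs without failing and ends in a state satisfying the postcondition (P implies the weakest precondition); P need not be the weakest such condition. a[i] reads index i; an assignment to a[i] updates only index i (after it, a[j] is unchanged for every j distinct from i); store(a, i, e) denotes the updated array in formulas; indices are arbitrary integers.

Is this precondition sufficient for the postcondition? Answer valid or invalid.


Working backward. After the program, the postcondition 2*b ≠ 0 ↔ (mem[q] + s + 2 ≥ -3 ∨ b + 4 > 3) must hold; in canonical form it is 2*b ≠ 0 ↔ (mem[q] + s ≥ -5 ∨ b > -1).
Before skip: 2*b ≠ 0 ↔ (mem[q] + s ≥ -5 ∨ b > -1)
Before v := mem[s + 3] - 2: 2*b ≠ 0 ↔ (mem[q] + s ≥ -5 ∨ b > -1)
Before s := v + 2*mem[s] + 2: 2*b ≠ 0 ↔ (mem[q] + 2*mem[s] + v ≥ -7 ∨ b > -1)
Before skip: 2*b ≠ 0 ↔ (mem[q] + 2*mem[s] + v ≥ -7 ∨ b > -1)
Before b := 2*v - 8: 4*v ≠ 16 ↔ (mem[q] + 2*mem[s] + v ≥ -7 ∨ 2*v > 7)
The weakest precondition is 4*v ≠ 16 ↔ (mem[q] + 2*mem[s] + v ≥ -7 ∨ 2*v > 7).
Check whether mem[q] + 2*mem[s] ≥ -9 ∧ v = -2 implies it.
Countermodel: at the initial state mem = {[2] = -6, [3] = 0, elsewhere -6}, q = 2, s = 3, v = -2, the precondition holds but the weakest precondition fails.
Answer: invalid


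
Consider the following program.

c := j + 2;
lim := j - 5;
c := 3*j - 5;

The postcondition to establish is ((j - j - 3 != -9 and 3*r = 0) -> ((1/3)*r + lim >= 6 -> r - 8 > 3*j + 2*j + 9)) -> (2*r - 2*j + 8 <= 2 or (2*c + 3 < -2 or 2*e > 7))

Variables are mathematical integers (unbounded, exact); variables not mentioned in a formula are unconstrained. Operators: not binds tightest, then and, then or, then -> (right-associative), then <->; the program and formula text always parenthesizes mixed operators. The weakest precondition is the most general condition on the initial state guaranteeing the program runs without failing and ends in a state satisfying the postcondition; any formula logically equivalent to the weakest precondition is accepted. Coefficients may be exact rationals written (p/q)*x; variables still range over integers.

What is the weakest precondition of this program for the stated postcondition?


Working backward. After the program, the postcondition ((j - j - 3 != -9 and 3*r = 0) -> ((1/3)*r + lim >= 6 -> r - 8 > 3*j + 2*j + 9)) -> (2*r - 2*j + 8 <= 2 or (2*c + 3 < -2 or 2*e > 7)) must hold; in canonical form it is (3*r = 0 -> (lim + (1/3)*r >= 6 -> r > 5*j + 17)) -> (2*r <= 2*j - 6 or 2*c < -5 or 2*e > 7).
Before c := 3*j - 5: (3*r = 0 -> (lim + (1/3)*r >= 6 -> r > 5*j + 17)) -> (2*r <= 2*j - 6 or 6*j < 5 or 2*e > 7)
Before lim := j - 5: (3*r = 0 -> (j + (1/3)*r >= 11 -> r > 5*j + 17)) -> (2*r <= 2*j - 6 or 6*j < 5 or 2*e > 7)
Before c := j + 2: (3*r = 0 -> (j + (1/3)*r >= 11 -> r > 5*j + 17)) -> (2*r <= 2*j - 6 or 6*j < 5 or 2*e > 7)
Answer: WP = (3*r = 0 -> (j + (1/3)*r >= 11 -> r > 5*j + 17)) -> (2*r <= 2*j - 6 or 6*j < 5 or 2*e > 7)


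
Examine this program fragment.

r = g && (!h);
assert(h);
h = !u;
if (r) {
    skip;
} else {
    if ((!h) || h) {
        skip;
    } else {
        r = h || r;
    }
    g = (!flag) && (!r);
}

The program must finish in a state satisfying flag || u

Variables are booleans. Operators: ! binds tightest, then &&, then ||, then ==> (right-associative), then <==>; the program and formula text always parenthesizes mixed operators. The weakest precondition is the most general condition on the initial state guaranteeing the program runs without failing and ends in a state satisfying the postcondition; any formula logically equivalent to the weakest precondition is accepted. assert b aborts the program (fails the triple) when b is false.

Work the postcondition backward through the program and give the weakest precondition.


Working backward. After the program, flag || u must hold.
Then branch requires flag || u; else branch requires flag || u.
Before the if: (r ==> (flag || u)) && ((!r) ==> (flag || u))
Before h := !u: (r ==> (flag || u)) && ((!r) ==> (flag || u))
Before assert h: h && (r ==> (flag || u)) && ((!r) ==> (flag || u))
Before r := g && (!h): h && ((g && (!h)) ==> (flag || u)) && ((!(g && (!h))) ==> (flag || u))
Answer: WP = h && ((g && (!h)) ==> (flag || u)) && ((!(g && (!h))) ==> (flag || u))


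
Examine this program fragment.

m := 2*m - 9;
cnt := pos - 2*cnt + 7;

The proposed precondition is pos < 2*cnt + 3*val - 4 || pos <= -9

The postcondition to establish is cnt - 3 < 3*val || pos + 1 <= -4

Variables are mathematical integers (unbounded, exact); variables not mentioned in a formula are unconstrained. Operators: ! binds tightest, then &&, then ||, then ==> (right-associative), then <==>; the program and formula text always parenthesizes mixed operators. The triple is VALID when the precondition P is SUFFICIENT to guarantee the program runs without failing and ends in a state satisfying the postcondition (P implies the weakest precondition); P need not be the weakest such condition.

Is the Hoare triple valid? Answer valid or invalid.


Working backward. After the program, the postcondition cnt - 3 < 3*val || pos + 1 <= -4 must hold; in canonical form it is cnt < 3*val + 3 || pos <= -5.
Before cnt := pos - 2*cnt + 7: pos < 2*cnt + 3*val - 4 || pos <= -5
Before m := 2*m - 9: pos < 2*cnt + 3*val - 4 || pos <= -5
The weakest precondition is pos < 2*cnt + 3*val - 4 || pos <= -5.
Check whether pos < 2*cnt + 3*val - 4 || pos <= -9 implies it.
Every state satisfying the precondition satisfies the weakest precondition: the implication holds.
Answer: valid


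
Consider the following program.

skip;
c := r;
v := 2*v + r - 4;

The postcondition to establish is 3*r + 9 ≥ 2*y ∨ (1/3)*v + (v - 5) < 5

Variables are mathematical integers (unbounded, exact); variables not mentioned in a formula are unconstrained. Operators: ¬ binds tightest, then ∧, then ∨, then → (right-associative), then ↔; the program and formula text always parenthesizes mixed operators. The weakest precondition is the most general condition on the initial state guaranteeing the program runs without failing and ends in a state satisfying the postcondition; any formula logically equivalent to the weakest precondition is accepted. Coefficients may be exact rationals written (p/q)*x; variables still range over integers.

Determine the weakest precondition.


Working backward. After the program, the postcondition 3*r + 9 ≥ 2*y ∨ (1/3)*v + (v - 5) < 5 must hold; in canonical form it is 3*r ≥ 2*y - 9 ∨ (4/3)*v < 10.
Before v := 2*v + r - 4: 3*r ≥ 2*y - 9 ∨ (4/3)*r + (8/3)*v < 46/3
Before c := r: 3*r ≥ 2*y - 9 ∨ (4/3)*r + (8/3)*v < 46/3
Before skip: 3*r ≥ 2*y - 9 ∨ (4/3)*r + (8/3)*v < 46/3
Answer: WP = 3*r ≥ 2*y - 9 ∨ (4/3)*r + (8/3)*v < 46/3


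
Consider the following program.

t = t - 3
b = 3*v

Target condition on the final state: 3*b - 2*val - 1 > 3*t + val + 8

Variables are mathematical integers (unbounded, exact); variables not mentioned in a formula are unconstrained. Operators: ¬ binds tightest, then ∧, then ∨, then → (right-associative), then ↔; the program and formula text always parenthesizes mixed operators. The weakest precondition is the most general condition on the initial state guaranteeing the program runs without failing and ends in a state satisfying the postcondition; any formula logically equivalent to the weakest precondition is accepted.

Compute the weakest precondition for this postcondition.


Working backward. After the program, the postcondition 3*b - 2*val - 1 > 3*t + val + 8 must hold; in canonical form it is 3*b > 3*t + 3*val + 9.
Before b := 3*v: 9*v > 3*t + 3*val + 9
Before t := t - 3: 9*v > 3*t + 3*val
Answer: WP = 9*v > 3*t + 3*val


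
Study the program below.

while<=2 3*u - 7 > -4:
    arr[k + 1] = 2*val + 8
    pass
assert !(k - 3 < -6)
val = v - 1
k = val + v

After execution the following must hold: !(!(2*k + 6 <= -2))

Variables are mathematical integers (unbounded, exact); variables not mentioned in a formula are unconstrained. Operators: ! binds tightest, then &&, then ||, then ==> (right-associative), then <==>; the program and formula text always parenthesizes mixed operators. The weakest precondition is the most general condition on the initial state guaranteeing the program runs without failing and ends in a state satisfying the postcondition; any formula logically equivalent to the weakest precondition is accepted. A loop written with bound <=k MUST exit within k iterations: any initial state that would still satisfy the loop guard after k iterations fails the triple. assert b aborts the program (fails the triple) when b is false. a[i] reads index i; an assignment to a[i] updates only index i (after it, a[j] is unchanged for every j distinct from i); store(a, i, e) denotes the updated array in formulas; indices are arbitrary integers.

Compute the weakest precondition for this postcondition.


Working backward. After the program, the postcondition !(!(2*k + 6 <= -2)) must hold; in canonical form it is 2*k <= -8.
Before k := val + v: 2*v + 2*val <= -8
Before val := v - 1: 4*v <= -6
Before assert !(k - 3 < -6): (!(k < -3)) && 4*v <= -6
Before the loop (bound <=2), unroll the exhaustion recursion (WP_0 = exit-now case; WP_j = one more guarded iteration, up to j = 2):
  WP_0: (!(3*u > 3)) && (!(k < -3)) && 4*v <= -6
  WP_1: (3*u > 3 ==> ((!(3*u > 3)) && (!(k < -3)) && 4*v <= -6)) && ((!(3*u > 3)) ==> ((!(k < -3)) && 4*v <= -6))
  WP_2: (3*u > 3 ==> ((3*u > 3 ==> ((!(3*u > 3)) && (!(k < -3)) && 4*v <= -6)) && ((!(3*u > 3)) ==> ((!(k < -3)) && 4*v <= -6)))) && ((!(3*u > 3)) ==> ((!(k < -3)) && 4*v <= -6))
So before the loop: (3*u > 3 ==> ((3*u > 3 ==> ((!(3*u > 3)) && (!(k < -3)) && 4*v <= -6)) && ((!(3*u > 3)) ==> ((!(k < -3)) && 4*v <= -6)))) && ((!(3*u > 3)) ==> ((!(k < -3)) && 4*v <= -6))
Answer: WP = (3*u > 3 ==> ((3*u > 3 ==> ((!(3*u > 3)) && (!(k < -3)) && 4*v <= -6)) && ((!(3*u > 3)) ==> ((!(k < -3)) && 4*v <= -6)))) && ((!(3*u > 3)) ==> ((!(k < -3)) && 4*v <= -6))


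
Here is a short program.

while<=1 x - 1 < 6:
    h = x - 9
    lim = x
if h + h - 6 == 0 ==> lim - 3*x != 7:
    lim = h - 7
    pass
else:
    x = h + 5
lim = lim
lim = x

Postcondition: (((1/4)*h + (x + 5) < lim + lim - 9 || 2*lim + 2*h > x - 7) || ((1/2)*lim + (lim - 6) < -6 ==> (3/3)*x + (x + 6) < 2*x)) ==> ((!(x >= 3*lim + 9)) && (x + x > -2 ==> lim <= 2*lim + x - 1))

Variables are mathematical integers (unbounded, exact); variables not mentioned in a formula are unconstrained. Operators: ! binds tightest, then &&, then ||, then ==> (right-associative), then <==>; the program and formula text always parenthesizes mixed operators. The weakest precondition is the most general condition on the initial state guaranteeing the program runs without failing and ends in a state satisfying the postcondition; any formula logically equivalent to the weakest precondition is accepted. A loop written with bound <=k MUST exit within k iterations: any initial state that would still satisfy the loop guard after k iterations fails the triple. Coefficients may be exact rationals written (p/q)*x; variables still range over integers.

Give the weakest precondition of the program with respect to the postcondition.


Working backward. After the program, the postcondition (((1/4)*h + (x + 5) < lim + lim - 9 || 2*lim + 2*h > x - 7) || ((1/2)*lim + (lim - 6) < -6 ==> (3/3)*x + (x + 6) < 2*x)) ==> ((!(x >= 3*lim + 9)) && (x + x > -2 ==> lim <= 2*lim + x - 1)) must hold; in canonical form it is ((1/4)*h + x < 2*lim - 14 || 2*h + 2*lim > x - 7 || (!((3/2)*lim < 0))) ==> ((!(x >= 3*lim + 9)) && (2*x > -2 ==> lim + x >= 1)).
Before lim := x: ((1/4)*h < x - 14 || 2*h + x > -7 || (!((3/2)*x < 0))) ==> ((!(2*x <= -9)) && (2*x > -2 ==> 2*x >= 1))
Before lim := lim: ((1/4)*h < x - 14 || 2*h + x > -7 || (!((3/2)*x < 0))) ==> ((!(2*x <= -9)) && (2*x > -2 ==> 2*x >= 1))
Then branch requires ((1/4)*h < x - 14 || 2*h + x > -7 || (!((3/2)*x < 0))) ==> ((!(2*x <= -9)) && (2*x > -2 ==> 2*x >= 1)); else branch requires ((3/4)*h > 9 || 3*h > -12 || (!((3/2)*h < -15/2))) ==> ((!(2*h <= -19)) && (2*h > -12 ==> 2*h >= -9)).
Before the if: ((2*h == 6 ==> lim != 3*x + 7) ==> (((1/4)*h < x - 14 || 2*h + x > -7 || (!((3/2)*x < 0))) ==> ((!(2*x <= -9)) && (2*x > -2 ==> 2*x >= 1)))) && ((!(2*h == 6 ==> lim != 3*x + 7)) ==> (((3/4)*h > 9 || 3*h > -12 || (!((3/2)*h < -15/2))) ==> ((!(2*h <= -19)) && (2*h > -12 ==> 2*h >= -9))))
Before the loop (bound <=1), unroll the exhaustion recursion (WP_0 = exit-now case; WP_j = one more guarded iteration, up to j = 1):
  WP_0: (!(x < 7)) && ((2*h == 6 ==> lim != 3*x + 7) ==> (((1/4)*h < x - 14 || 2*h + x > -7 || (!((3/2)*x < 0))) ==> ((!(2*x <= -9)) && (2*x > -2 ==> 2*x >= 1)))) && ((!(2*h == 6 ==> lim != 3*x + 7)) ==> (((3/4)*h > 9 || 3*h > -12 || (!((3/2)*h < -15/2))) ==> ((!(2*h <= -19)) && (2*h > -12 ==> 2*h >= -9))))
  WP_1: (x < 7 ==> ((!(x < 7)) && ((2*x == 24 ==> 2*x != -7) ==> (((3/4)*x > 47/4 || 3*x > 11 || (!((3/2)*x < 0))) ==> ((!(2*x <= -9)) && (2*x > -2 ==> 2*x >= 1)))) && ((!(2*x == 24 ==> 2*x != -7)) ==> (((3/4)*x > 63/4 || 3*x > 15 || (!((3/2)*x < 6))) ==> ((!(2*x <= -1)) && (2*x > 6 ==> 2*x >= 9)))))) && ((!(x < 7)) ==> (((2*h == 6 ==> lim != 3*x + 7) ==> (((1/4)*h < x - 14 || 2*h + x > -7 || (!((3/2)*x < 0))) ==> ((!(2*x <= -9)) && (2*x > -2 ==> 2*x >= 1)))) && ((!(2*h == 6 ==> lim != 3*x + 7)) ==> (((3/4)*h > 9 || 3*h > -12 || (!((3/2)*h < -15/2))) ==> ((!(2*h <= -19)) && (2*h > -12 ==> 2*h >= -9))))))
So before the loop: (x < 7 ==> ((!(x < 7)) && ((2*x == 24 ==> 2*x != -7) ==> (((3/4)*x > 47/4 || 3*x > 11 || (!((3/2)*x < 0))) ==> ((!(2*x <= -9)) && (2*x > -2 ==> 2*x >= 1)))) && ((!(2*x == 24 ==> 2*x != -7)) ==> (((3/4)*x > 63/4 || 3*x > 15 || (!((3/2)*x < 6))) ==> ((!(2*x <= -1)) && (2*x > 6 ==> 2*x >= 9)))))) && ((!(x < 7)) ==> (((2*h == 6 ==> lim != 3*x + 7) ==> (((1/4)*h < x - 14 || 2*h + x > -7 || (!((3/2)*x < 0))) ==> ((!(2*x <= -9)) && (2*x > -2 ==> 2*x >= 1)))) && ((!(2*h == 6 ==> lim != 3*x + 7)) ==> (((3/4)*h > 9 || 3*h > -12 || (!((3/2)*h < -15/2))) ==> ((!(2*h <= -19)) && (2*h > -12 ==> 2*h >= -9))))))
Answer: WP = (x < 7 ==> ((!(x < 7)) && ((2*x == 24 ==> 2*x != -7) ==> (((3/4)*x > 47/4 || 3*x > 11 || (!((3/2)*x < 0))) ==> ((!(2*x <= -9)) && (2*x > -2 ==> 2*x >= 1)))) && ((!(2*x == 24 ==> 2*x != -7)) ==> (((3/4)*x > 63/4 || 3*x > 15 || (!((3/2)*x < 6))) ==> ((!(2*x <= -1)) && (2*x > 6 ==> 2*x >= 9)))))) && ((!(x < 7)) ==> (((2*h == 6 ==> lim != 3*x + 7) ==> (((1/4)*h < x - 14 || 2*h + x > -7 || (!((3/2)*x < 0))) ==> ((!(2*x <= -9)) && (2*x > -2 ==> 2*x >= 1)))) && ((!(2*h == 6 ==> lim != 3*x + 7)) ==> (((3/4)*h > 9 || 3*h > -12 || (!((3/2)*h < -15/2))) ==> ((!(2*h <= -19)) && (2*h > -12 ==> 2*h >= -9))))))
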